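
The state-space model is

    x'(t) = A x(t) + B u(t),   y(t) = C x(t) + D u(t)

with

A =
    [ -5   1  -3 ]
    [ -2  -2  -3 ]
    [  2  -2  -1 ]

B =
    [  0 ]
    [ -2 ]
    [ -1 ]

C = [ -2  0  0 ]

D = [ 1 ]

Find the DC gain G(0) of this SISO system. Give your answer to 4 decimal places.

G(0) = C(-A)^{-1}B + D = -C A^{-1} B + D.
det A = -12, so A^{-1} = (1/-12)·adj(A) = [[1/3, -7/12, 3/4], [2/3, -11/12, 3/4], [-2/3, 2/3, -1]]
A^{-1} B = [5/12, 13/12, -1/3]^T
C A^{-1} B = -5/6
G(0) = D - C A^{-1} B = 1 - (-5/6) = 11/6 ≈ 1.8333

1.8333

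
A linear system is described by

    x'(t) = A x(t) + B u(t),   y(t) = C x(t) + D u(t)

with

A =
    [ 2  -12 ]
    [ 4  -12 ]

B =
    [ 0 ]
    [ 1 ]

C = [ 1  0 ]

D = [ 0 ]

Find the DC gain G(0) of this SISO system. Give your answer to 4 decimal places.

-0.5000

G(0) = C(-A)^{-1}B + D = -C A^{-1} B + D.
det A = 24, so A^{-1} = (1/24)·adj(A) = [[-1/2, 1/2], [-1/6, 1/12]]
A^{-1} B = [1/2, 1/12]^T
C A^{-1} B = 1/2
G(0) = D - C A^{-1} B = 0 - (1/2) = -1/2 ≈ -0.5000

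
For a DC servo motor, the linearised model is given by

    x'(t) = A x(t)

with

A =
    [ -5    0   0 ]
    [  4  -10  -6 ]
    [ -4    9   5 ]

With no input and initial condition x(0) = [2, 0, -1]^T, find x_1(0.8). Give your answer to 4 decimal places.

0.0366

det(sI - A) = s^3 - (tr A)s^2 + (M11 + M22 + M33)s - det A, where Mii is the 2×2 principal minor of A obtained by deleting row i and column i.
tr A = (-5) + (-10) + 5 = -10; M11 = (-10)·5 - (-6)·9 = -50 - (-54) = 4; M22 = (-5)·5 - 0·(-4) = -25 - 0 = -25; M33 = (-5)·(-10) - 0·4 = 50 - 0 = 50; sum of minors = 29.
det A = (-5)·((-10)·5 - (-6)·9) - 0·(4·5 - (-6)·(-4)) + 0·(4·9 - (-10)·(-4)) = (-5)·4 - 0·(-4) + 0·(-4) = -20.
So p(s) = det(sI - A) = s^3 + 10s^2 + 29s + 20.
Rational-root test: any integer root divides 20. Testing small divisors, s = -1 works: p(-1) = -1 + 10 + (-29) + 20 = 0, so (s + 1) is a factor.
Dividing, p(s) = (s + 1)(s^2 + 9s + 20).
Factor s^2 + 9s + 20: two numbers with sum -9 and product 20 are -4 and -5, so s^2 + 9s + 20 = (s + 4)(s + 5).
Hence p(s) = (s + 1) (s + 4) (s + 5), with roots -5, -4, -1.
The eigenvalues -5, -4, -1 are distinct and real, so A is diagonalisable and x(t) = e^{At} x(0) = V diag(e^{λ_i t}) V^{-1} x(0), where the columns of V are the eigenvectors.
λ = -5: A - (-5)I = [[0, 0, 0], [4, -5, -6], [-4, 9, 10]]. v must be orthogonal to every row; (row 2) × (row 3) = [4, -16, 16], so take v_1 = [1, -4, 4]^T.
λ = -4: A - (-4)I = [[-1, 0, 0], [4, -6, -6], [-4, 9, 9]]. v must be orthogonal to every row; (row 1) × (row 2) = [0, -6, 6], so take v_2 = [0, 1, -1]^T.
λ = -1: A - (-1)I = [[-4, 0, 0], [4, -9, -6], [-4, 9, 6]]. v must be orthogonal to every row; (row 1) × (row 2) = [0, -24, 36], so take v_3 = [0, 2, -3]^T.
V = [v_1 v_2 v_3] = [[1, 0, 0], [-4, 1, 2], [4, -1, -3]] has det V = -1, so V^{-1} = adj(V)/det V = [[1, 0, 0], [4, 3, 2], [0, -1, -1]].
Modal coordinates z(0) = V^{-1} x(0): 1·2 + 0·0 + 0·(-1) = 2; 4·2 + 3·0 + 2·(-1) = 6; 0·2 + (-1)·0 + (-1)·(-1) = 1; so z(0) = [2, 6, 1]^T.
x_1(t) = Σ_i (v_i)_1 · z_i(0) · e^{λ_i t} (row 1 of V times the modal terms).
x_1(0.8) = 1·2·e^{-5·0.8} + 0·6·e^{-4·0.8} + 0·1·e^{-1·0.8} = 2·0.018316 + 0·0.040762 + 0·0.449329 = 0.0366.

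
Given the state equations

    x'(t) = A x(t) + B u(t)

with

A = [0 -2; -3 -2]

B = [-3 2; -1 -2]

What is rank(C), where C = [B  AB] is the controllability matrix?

AB = [[2, 4], [11, -2]]
Controllability matrix C = [B  AB] = [[-3, 2, 2, 4], [-1, -2, 11, -2]]
Take the 2×2 submatrix of C formed by columns 1, 2: [[-3, 2], [-1, -2]]. Its determinant is (-3)·(-2) - 2·(-1) = 6 - (-2) = 8 ≠ 0.
So rank(C) ≥ 2; since C has 2 rows, rank(C) = 2.
rank(C) = 2 = n, so the pair (A, B) is completely controllable.

2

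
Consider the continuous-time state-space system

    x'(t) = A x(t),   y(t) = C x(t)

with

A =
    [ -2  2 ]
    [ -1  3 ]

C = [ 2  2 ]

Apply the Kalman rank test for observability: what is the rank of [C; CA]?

2

CA = [[-6, 10]]
Observability matrix O = [C; CA] = [[2, 2], [-6, 10]]
det(O) = 2·10 - 2·(-6) = 20 - (-12) = 32 ≠ 0, so rank(O) = 2.
rank(O) = 2 = n, so the pair (A, C) is completely observable.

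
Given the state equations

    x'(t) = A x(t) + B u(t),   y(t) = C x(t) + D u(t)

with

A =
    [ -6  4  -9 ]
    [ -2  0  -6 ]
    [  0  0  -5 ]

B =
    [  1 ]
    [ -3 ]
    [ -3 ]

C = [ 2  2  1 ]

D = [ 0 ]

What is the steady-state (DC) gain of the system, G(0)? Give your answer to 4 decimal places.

-2.3000

G(0) = C(-A)^{-1}B + D = -C A^{-1} B + D.
det A = -40, so A^{-1} = (1/-40)·adj(A) = [[0, -1/2, 3/5], [1/4, -3/4, 9/20], [0, 0, -1/5]]
A^{-1} B = [-3/10, 23/20, 3/5]^T
C A^{-1} B = 23/10
G(0) = D - C A^{-1} B = 0 - (23/10) = -23/10 ≈ -2.3000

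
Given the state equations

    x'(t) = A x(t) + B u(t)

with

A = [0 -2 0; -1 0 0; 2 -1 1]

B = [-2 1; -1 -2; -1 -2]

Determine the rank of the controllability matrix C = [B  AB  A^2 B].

AB = [[2, 4], [2, -1], [-4, 2]]
A^2B = [[-4, 2], [-2, -4], [-2, 11]]
Controllability matrix C = [B  AB  A^2B] = [[-2, 1, 2, 4, -4, 2], [-1, -2, 2, -1, -2, -4], [-1, -2, -4, 2, -2, 11]]
Take the 3×3 submatrix of C formed by columns 1, 2, 3: [[-2, 1, 2], [-1, -2, 2], [-1, -2, -4]]. Its determinant is (-2)·((-2)·(-4) - 2·(-2)) - 1·((-1)·(-4) - 2·(-1)) + 2·((-1)·(-2) - (-2)·(-1)) = (-2)·12 - 1·6 + 2·0 = -30 ≠ 0.
So rank(C) ≥ 3; since C has 3 rows, rank(C) = 3.
rank(C) = 3 = n, so the pair (A, B) is completely controllable.

3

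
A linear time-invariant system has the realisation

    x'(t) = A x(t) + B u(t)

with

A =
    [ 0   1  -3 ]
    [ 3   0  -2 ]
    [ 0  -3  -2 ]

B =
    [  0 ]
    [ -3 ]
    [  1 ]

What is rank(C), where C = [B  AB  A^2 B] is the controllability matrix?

3

AB = [[-6], [-2], [7]]
A^2B = [[-23], [-32], [-8]]
Controllability matrix C = [B  AB  A^2B] = [[0, -6, -23], [-3, -2, -32], [1, 7, -8]]
det(C) = 0·((-2)·(-8) - (-32)·7) - (-6)·((-3)·(-8) - (-32)·1) + (-23)·((-3)·7 - (-2)·1) = 0·240 - (-6)·56 + (-23)·(-19) = 773 ≠ 0, so rank(C) = 3.
rank(C) = 3 = n, so the pair (A, B) is completely controllable.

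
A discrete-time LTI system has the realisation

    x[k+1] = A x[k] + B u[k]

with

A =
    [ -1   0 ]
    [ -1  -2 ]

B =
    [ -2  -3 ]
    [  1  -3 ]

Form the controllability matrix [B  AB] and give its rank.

2

AB = [[2, 3], [0, 9]]
Controllability matrix C = [B  AB] = [[-2, -3, 2, 3], [1, -3, 0, 9]]
Take the 2×2 submatrix of C formed by columns 1, 2: [[-2, -3], [1, -3]]. Its determinant is (-2)·(-3) - (-3)·1 = 6 - (-3) = 9 ≠ 0.
So rank(C) ≥ 2; since C has 2 rows, rank(C) = 2.
rank(C) = 2 = n, so the pair (A, B) is completely controllable.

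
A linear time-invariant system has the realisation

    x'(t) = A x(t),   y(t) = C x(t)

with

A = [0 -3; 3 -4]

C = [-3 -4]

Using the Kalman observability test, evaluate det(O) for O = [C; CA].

CA = [[-12, 25]]
Observability matrix O = [C; CA] = [[-3, -4], [-12, 25]]
det(O) = (-3)·25 - (-4)·(-12) = -75 - 48 = -123
Since det(O) ≠ 0, rank(O) = 2 and the system is completely observable.

-123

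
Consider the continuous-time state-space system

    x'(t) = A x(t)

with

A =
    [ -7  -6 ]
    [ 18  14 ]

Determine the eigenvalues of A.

2, 5

det(sI - A) = s^2 - (tr A)s + det A, with tr A = (-7) + 14 = 7 and det A = (-7)·14 - (-6)·18 = -98 - (-108) = 10.
So p(s) = det(sI - A) = s^2 - 7s + 10.
Factor s^2 - 7s + 10: two numbers with sum 7 and product 10 are 5 and 2, so s^2 - 7s + 10 = (s - 5)(s - 2).
Hence p(s) = (s - 5) (s - 2), with roots 2, 5.
At least one eigenvalue has non-negative real part, so the system is not asymptotically stable.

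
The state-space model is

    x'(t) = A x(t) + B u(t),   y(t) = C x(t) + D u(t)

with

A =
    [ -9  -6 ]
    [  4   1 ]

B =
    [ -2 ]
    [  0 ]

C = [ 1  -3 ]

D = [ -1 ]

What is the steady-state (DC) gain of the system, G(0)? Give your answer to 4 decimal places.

0.7333

G(0) = C(-A)^{-1}B + D = -C A^{-1} B + D.
det A = 15, so A^{-1} = (1/15)·adj(A) = [[1/15, 2/5], [-4/15, -3/5]]
A^{-1} B = [-2/15, 8/15]^T
C A^{-1} B = -26/15
G(0) = D - C A^{-1} B = -1 - (-26/15) = 11/15 ≈ 0.7333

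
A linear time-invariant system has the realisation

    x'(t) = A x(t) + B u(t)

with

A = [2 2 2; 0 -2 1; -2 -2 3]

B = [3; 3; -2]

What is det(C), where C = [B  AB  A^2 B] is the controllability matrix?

AB = [[8], [-8], [-18]]
A^2B = [[-36], [-2], [-54]]
Controllability matrix C = [B  AB  A^2B] = [[3, 8, -36], [3, -8, -2], [-2, -18, -54]]
Expanding along the first row, det(C) = 3·((-8)·(-54) - (-2)·(-18)) - 8·(3·(-54) - (-2)·(-2)) + (-36)·(3·(-18) - (-8)·(-2)) = 3·396 - 8·(-166) + (-36)·(-70) = 5036
Since det(C) ≠ 0, rank(C) = 3 and the system is completely controllable.

5036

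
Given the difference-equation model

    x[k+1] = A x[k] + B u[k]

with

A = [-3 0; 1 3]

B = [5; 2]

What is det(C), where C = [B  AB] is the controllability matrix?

85

AB = [[-15], [11]]
Controllability matrix C = [B  AB] = [[5, -15], [2, 11]]
det(C) = 5·11 - (-15)·2 = 55 - (-30) = 85
Since det(C) ≠ 0, rank(C) = 2 and the system is completely controllable.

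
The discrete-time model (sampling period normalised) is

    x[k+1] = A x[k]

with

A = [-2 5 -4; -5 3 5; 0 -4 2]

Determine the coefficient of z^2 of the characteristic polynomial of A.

Expand det(zI - A) for the 3×3 matrix.
p(z) = z^3 - 3z^2 + 41z + 82.
(Check: constant term = det(-A) = (-1)^3 det A = 82; coefficient of z^2 = -tr A = -3.)
The coefficient of z^2 is -3.

-3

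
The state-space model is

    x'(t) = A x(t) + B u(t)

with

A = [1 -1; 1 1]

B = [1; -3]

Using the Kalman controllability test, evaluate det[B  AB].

10

AB = [[4], [-2]]
Controllability matrix C = [B  AB] = [[1, 4], [-3, -2]]
det(C) = 1·(-2) - 4·(-3) = -2 - (-12) = 10
Since det(C) ≠ 0, rank(C) = 2 and the system is completely controllable.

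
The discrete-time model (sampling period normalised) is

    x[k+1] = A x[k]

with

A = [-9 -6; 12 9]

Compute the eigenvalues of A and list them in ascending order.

-3, 3

det(zI - A) = z^2 - (tr A)z + det A, with tr A = (-9) + 9 = 0 and det A = (-9)·9 - (-6)·12 = -81 - (-72) = -9.
So p(z) = det(zI - A) = z^2 - 9.
Factor z^2 - 9: two numbers with sum 0 and product -9 are 3 and -3, so z^2 - 9 = (z - 3)(z + 3).
Hence p(z) = (z - 3) (z + 3), with roots -3, 3.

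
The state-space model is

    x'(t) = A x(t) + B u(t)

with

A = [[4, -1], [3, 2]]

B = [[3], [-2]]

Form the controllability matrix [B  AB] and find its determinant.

AB = [[14], [5]]
Controllability matrix C = [B  AB] = [[3, 14], [-2, 5]]
det(C) = 3·5 - 14·(-2) = 15 - (-28) = 43
Since det(C) ≠ 0, rank(C) = 2 and the system is completely controllable.

43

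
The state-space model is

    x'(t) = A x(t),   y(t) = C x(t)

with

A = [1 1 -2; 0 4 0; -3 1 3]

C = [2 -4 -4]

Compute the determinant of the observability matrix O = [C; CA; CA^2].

CA = [[14, -18, -16]]
CA^2 = [[62, -74, -76]]
Observability matrix O = [C; CA; CA^2] = [[2, -4, -4], [14, -18, -16], [62, -74, -76]]
Expanding along the first row, det(O) = 2·((-18)·(-76) - (-16)·(-74)) - (-4)·(14·(-76) - (-16)·62) + (-4)·(14·(-74) - (-18)·62) = 2·184 - (-4)·(-72) + (-4)·80 = -240
Since det(O) ≠ 0, rank(O) = 3 and the system is completely observable.

-240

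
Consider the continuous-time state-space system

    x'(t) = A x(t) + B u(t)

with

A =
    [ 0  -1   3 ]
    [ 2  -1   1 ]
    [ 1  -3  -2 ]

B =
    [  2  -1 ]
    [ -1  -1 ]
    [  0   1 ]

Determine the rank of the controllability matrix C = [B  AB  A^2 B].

3

AB = [[1, 4], [5, 0], [5, 0]]
A^2B = [[10, 0], [2, 8], [-24, 4]]
Controllability matrix C = [B  AB  A^2B] = [[2, -1, 1, 4, 10, 0], [-1, -1, 5, 0, 2, 8], [0, 1, 5, 0, -24, 4]]
Take the 3×3 submatrix of C formed by columns 1, 2, 3: [[2, -1, 1], [-1, -1, 5], [0, 1, 5]]. Its determinant is 2·((-1)·5 - 5·1) - (-1)·((-1)·5 - 5·0) + 1·((-1)·1 - (-1)·0) = 2·(-10) - (-1)·(-5) + 1·(-1) = -26 ≠ 0.
So rank(C) ≥ 3; since C has 3 rows, rank(C) = 3.
rank(C) = 3 = n, so the pair (A, B) is completely controllable.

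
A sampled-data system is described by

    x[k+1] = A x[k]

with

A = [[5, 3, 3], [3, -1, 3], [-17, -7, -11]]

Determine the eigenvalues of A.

-4, -2, -1

det(zI - A) = z^3 - (tr A)z^2 + (M11 + M22 + M33)z - det A, where Mii is the 2×2 principal minor of A obtained by deleting row i and column i.
tr A = 5 + (-1) + (-11) = -7; M11 = (-1)·(-11) - 3·(-7) = 11 - (-21) = 32; M22 = 5·(-11) - 3·(-17) = -55 - (-51) = -4; M33 = 5·(-1) - 3·3 = -5 - 9 = -14; sum of minors = 14.
det A = 5·((-1)·(-11) - 3·(-7)) - 3·(3·(-11) - 3·(-17)) + 3·(3·(-7) - (-1)·(-17)) = 5·32 - 3·18 + 3·(-38) = -8.
So p(z) = det(zI - A) = z^3 + 7z^2 + 14z + 8.
Rational-root test: any integer root divides 8. Testing small divisors, z = -1 works: p(-1) = -1 + 7 + (-14) + 8 = 0, so (z + 1) is a factor.
Dividing, p(z) = (z + 1)(z^2 + 6z + 8).
Factor z^2 + 6z + 8: two numbers with sum -6 and product 8 are -2 and -4, so z^2 + 6z + 8 = (z + 2)(z + 4).
Hence p(z) = (z + 1) (z + 2) (z + 4), with roots -4, -2, -1.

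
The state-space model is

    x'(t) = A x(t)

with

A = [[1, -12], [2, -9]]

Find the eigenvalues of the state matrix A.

det(sI - A) = s^2 - (tr A)s + det A, with tr A = 1 + (-9) = -8 and det A = 1·(-9) - (-12)·2 = -9 - (-24) = 15.
So p(s) = det(sI - A) = s^2 + 8s + 15.
Factor s^2 + 8s + 15: two numbers with sum -8 and product 15 are -3 and -5, so s^2 + 8s + 15 = (s + 3)(s + 5).
Hence p(s) = (s + 3) (s + 5), with roots -5, -3.
All eigenvalues have negative real part, so the system is asymptotically stable.

-5, -3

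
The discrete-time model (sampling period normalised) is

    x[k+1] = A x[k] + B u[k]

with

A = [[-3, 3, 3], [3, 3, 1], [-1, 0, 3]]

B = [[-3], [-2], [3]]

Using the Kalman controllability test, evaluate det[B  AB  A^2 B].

1872

AB = [[12], [-12], [12]]
A^2B = [[-36], [12], [24]]
Controllability matrix C = [B  AB  A^2B] = [[-3, 12, -36], [-2, -12, 12], [3, 12, 24]]
Expanding along the first row, det(C) = (-3)·((-12)·24 - 12·12) - 12·((-2)·24 - 12·3) + (-36)·((-2)·12 - (-12)·3) = (-3)·(-432) - 12·(-84) + (-36)·12 = 1872
Since det(C) ≠ 0, rank(C) = 3 and the system is completely controllable.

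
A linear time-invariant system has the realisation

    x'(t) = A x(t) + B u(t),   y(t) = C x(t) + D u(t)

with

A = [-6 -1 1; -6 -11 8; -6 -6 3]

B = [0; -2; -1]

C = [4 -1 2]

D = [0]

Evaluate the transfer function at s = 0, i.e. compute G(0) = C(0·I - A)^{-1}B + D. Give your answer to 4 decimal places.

G(0) = C(-A)^{-1}B + D = -C A^{-1} B + D.
det A = -90, so A^{-1} = (1/-90)·adj(A) = [[-1/6, 1/30, -1/30], [1/3, 2/15, -7/15], [1/3, 1/3, -2/3]]
A^{-1} B = [-1/30, 1/5, 0]^T
C A^{-1} B = -1/3
G(0) = D - C A^{-1} B = 0 - (-1/3) = 1/3 ≈ 0.3333

0.3333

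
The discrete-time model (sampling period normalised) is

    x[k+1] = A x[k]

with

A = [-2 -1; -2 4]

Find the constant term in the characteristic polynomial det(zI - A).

For a 2×2 matrix, det(zI - A) = z^2 - (tr A)z + det A.
tr A = 2, det A = -10.
So p(z) = z^2 - 2z - 10.
The constant term is -10.

-10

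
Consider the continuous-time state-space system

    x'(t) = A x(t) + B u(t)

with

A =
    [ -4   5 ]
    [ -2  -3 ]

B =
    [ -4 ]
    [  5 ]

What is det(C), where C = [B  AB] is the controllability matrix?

AB = [[41], [-7]]
Controllability matrix C = [B  AB] = [[-4, 41], [5, -7]]
det(C) = (-4)·(-7) - 41·5 = 28 - 205 = -177
Since det(C) ≠ 0, rank(C) = 2 and the system is completely controllable.

-177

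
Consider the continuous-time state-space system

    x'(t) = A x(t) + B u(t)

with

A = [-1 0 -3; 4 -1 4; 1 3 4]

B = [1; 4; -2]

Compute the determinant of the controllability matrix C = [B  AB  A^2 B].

AB = [[5], [-8], [5]]
A^2B = [[-20], [48], [1]]
Controllability matrix C = [B  AB  A^2B] = [[1, 5, -20], [4, -8, 48], [-2, 5, 1]]
Expanding along the first row, det(C) = 1·((-8)·1 - 48·5) - 5·(4·1 - 48·(-2)) + (-20)·(4·5 - (-8)·(-2)) = 1·(-248) - 5·100 + (-20)·4 = -828
Since det(C) ≠ 0, rank(C) = 3 and the system is completely controllable.

-828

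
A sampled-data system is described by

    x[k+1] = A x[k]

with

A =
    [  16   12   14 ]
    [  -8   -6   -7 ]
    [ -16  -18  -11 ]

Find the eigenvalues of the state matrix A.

-4, 0, 3

det(zI - A) = z^3 - (tr A)z^2 + (M11 + M22 + M33)z - det A, where Mii is the 2×2 principal minor of A obtained by deleting row i and column i.
tr A = 16 + (-6) + (-11) = -1; M11 = (-6)·(-11) - (-7)·(-18) = 66 - 126 = -60; M22 = 16·(-11) - 14·(-16) = -176 - (-224) = 48; M33 = 16·(-6) - 12·(-8) = -96 - (-96) = 0; sum of minors = -12.
det A = 16·((-6)·(-11) - (-7)·(-18)) - 12·((-8)·(-11) - (-7)·(-16)) + 14·((-8)·(-18) - (-6)·(-16)) = 16·(-60) - 12·(-24) + 14·48 = 0.
So p(z) = det(zI - A) = z^3 + z^2 - 12z.
The constant term is 0, so p(z) = z(z^2 + z - 12).
Factor z^2 + z - 12: two numbers with sum -1 and product -12 are 3 and -4, so z^2 + z - 12 = (z - 3)(z + 4).
Hence p(z) = z (z - 3) (z + 4), with roots -4, 0, 3.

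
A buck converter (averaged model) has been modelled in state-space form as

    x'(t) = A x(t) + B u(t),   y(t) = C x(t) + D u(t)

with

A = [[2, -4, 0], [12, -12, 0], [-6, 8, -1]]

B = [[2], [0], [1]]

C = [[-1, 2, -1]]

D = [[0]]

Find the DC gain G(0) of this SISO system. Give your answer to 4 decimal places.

-2.0000

G(0) = C(-A)^{-1}B + D = -C A^{-1} B + D.
det A = -24, so A^{-1} = (1/-24)·adj(A) = [[-1/2, 1/6, 0], [-1/2, 1/12, 0], [-1, -1/3, -1]]
A^{-1} B = [-1, -1, -3]^T
C A^{-1} B = 2
G(0) = D - C A^{-1} B = 0 - (2) = -2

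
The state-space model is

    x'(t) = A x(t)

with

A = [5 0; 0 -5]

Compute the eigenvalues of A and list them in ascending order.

-5, 5

det(sI - A) = s^2 - (tr A)s + det A, with tr A = 5 + (-5) = 0 and det A = 5·(-5) - 0·0 = -25 - 0 = -25.
So p(s) = det(sI - A) = s^2 - 25.
Factor s^2 - 25: two numbers with sum 0 and product -25 are 5 and -5, so s^2 - 25 = (s - 5)(s + 5).
Hence p(s) = (s - 5) (s + 5), with roots -5, 5.
At least one eigenvalue has non-negative real part, so the system is not asymptotically stable.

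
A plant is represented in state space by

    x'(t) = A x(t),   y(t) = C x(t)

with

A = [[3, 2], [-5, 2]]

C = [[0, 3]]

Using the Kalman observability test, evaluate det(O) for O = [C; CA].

45

CA = [[-15, 6]]
Observability matrix O = [C; CA] = [[0, 3], [-15, 6]]
det(O) = 0·6 - 3·(-15) = 0 - (-45) = 45
Since det(O) ≠ 0, rank(O) = 2 and the system is completely observable.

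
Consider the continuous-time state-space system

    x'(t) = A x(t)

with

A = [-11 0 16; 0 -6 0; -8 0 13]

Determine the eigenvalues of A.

-6, -3, 5

det(sI - A) = s^3 - (tr A)s^2 + (M11 + M22 + M33)s - det A, where Mii is the 2×2 principal minor of A obtained by deleting row i and column i.
tr A = (-11) + (-6) + 13 = -4; M11 = (-6)·13 - 0·0 = -78 - 0 = -78; M22 = (-11)·13 - 16·(-8) = -143 - (-128) = -15; M33 = (-11)·(-6) - 0·0 = 66 - 0 = 66; sum of minors = -27.
det A = (-11)·((-6)·13 - 0·0) - 0·(0·13 - 0·(-8)) + 16·(0·0 - (-6)·(-8)) = (-11)·(-78) - 0·0 + 16·(-48) = 90.
So p(s) = det(sI - A) = s^3 + 4s^2 - 27s - 90.
Rational-root test: any integer root divides -90. Testing small divisors, s = -3 works: p(-3) = -27 + 36 + 81 + (-90) = 0, so (s + 3) is a factor.
Dividing, p(s) = (s + 3)(s^2 + s - 30).
Factor s^2 + s - 30: two numbers with sum -1 and product -30 are 5 and -6, so s^2 + s - 30 = (s - 5)(s + 6).
Hence p(s) = (s - 5) (s + 3) (s + 6), with roots -6, -3, 5.
At least one eigenvalue has non-negative real part, so the system is not asymptotically stable.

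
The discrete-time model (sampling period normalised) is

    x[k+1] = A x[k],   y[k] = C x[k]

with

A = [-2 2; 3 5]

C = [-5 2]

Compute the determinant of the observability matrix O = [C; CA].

CA = [[16, 0]]
Observability matrix O = [C; CA] = [[-5, 2], [16, 0]]
det(O) = (-5)·0 - 2·16 = 0 - 32 = -32
Since det(O) ≠ 0, rank(O) = 2 and the system is completely observable.

-32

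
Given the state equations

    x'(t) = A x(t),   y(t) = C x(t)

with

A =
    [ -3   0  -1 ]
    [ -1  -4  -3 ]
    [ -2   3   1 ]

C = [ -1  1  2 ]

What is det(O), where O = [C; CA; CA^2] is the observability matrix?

CA = [[-2, 2, 0]]
CA^2 = [[4, -8, -4]]
Observability matrix O = [C; CA; CA^2] = [[-1, 1, 2], [-2, 2, 0], [4, -8, -4]]
Expanding along the first row, det(O) = (-1)·(2·(-4) - 0·(-8)) - 1·((-2)·(-4) - 0·4) + 2·((-2)·(-8) - 2·4) = (-1)·(-8) - 1·8 + 2·8 = 16
Since det(O) ≠ 0, rank(O) = 3 and the system is completely observable.

16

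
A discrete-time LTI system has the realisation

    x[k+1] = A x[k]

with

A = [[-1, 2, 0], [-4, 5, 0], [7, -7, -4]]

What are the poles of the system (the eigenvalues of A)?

-4, 1, 3

det(zI - A) = z^3 - (tr A)z^2 + (M11 + M22 + M33)z - det A, where Mii is the 2×2 principal minor of A obtained by deleting row i and column i.
tr A = (-1) + 5 + (-4) = 0; M11 = 5·(-4) - 0·(-7) = -20 - 0 = -20; M22 = (-1)·(-4) - 0·7 = 4 - 0 = 4; M33 = (-1)·5 - 2·(-4) = -5 - (-8) = 3; sum of minors = -13.
det A = (-1)·(5·(-4) - 0·(-7)) - 2·((-4)·(-4) - 0·7) + 0·((-4)·(-7) - 5·7) = (-1)·(-20) - 2·16 + 0·(-7) = -12.
So p(z) = det(zI - A) = z^3 - 13z + 12.
Rational-root test: any integer root divides 12. Testing small divisors, z = 1 works: p(1) = 1 + 0 + (-13) + 12 = 0, so (z - 1) is a factor.
Dividing, p(z) = (z - 1)(z^2 + z - 12).
Factor z^2 + z - 12: two numbers with sum -1 and product -12 are 3 and -4, so z^2 + z - 12 = (z - 3)(z + 4).
Hence p(z) = (z - 3) (z - 1) (z + 4), with roots -4, 1, 3.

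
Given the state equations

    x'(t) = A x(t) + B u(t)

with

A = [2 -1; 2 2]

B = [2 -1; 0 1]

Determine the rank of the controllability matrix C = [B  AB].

2

AB = [[4, -3], [4, 0]]
Controllability matrix C = [B  AB] = [[2, -1, 4, -3], [0, 1, 4, 0]]
Take the 2×2 submatrix of C formed by columns 1, 2: [[2, -1], [0, 1]]. Its determinant is 2·1 - (-1)·0 = 2 - 0 = 2 ≠ 0.
So rank(C) ≥ 2; since C has 2 rows, rank(C) = 2.
rank(C) = 2 = n, so the pair (A, B) is completely controllable.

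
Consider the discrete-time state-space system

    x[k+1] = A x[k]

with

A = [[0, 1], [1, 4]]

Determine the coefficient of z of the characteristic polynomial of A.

-4

For a 2×2 matrix, det(zI - A) = z^2 - (tr A)z + det A.
tr A = 4, det A = -1.
So p(z) = z^2 - 4z - 1.
The coefficient of z is -4.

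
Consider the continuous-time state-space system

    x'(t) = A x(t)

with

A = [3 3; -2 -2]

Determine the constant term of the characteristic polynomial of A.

0

For a 2×2 matrix, det(sI - A) = s^2 - (tr A)s + det A.
tr A = 1, det A = 0.
So p(s) = s^2 - s.
The constant term is 0.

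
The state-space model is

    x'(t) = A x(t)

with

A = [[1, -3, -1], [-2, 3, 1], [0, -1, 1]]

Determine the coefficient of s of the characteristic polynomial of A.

2

Expand det(sI - A) for the 3×3 matrix.
p(s) = s^3 - 5s^2 + 2s + 4.
(Check: constant term = det(-A) = (-1)^3 det A = 4; coefficient of s^2 = -tr A = -5.)
The coefficient of s is 2.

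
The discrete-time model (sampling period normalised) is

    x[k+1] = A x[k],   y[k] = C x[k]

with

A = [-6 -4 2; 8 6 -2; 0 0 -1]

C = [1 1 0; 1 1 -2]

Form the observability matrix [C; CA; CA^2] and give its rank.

CA = [[2, 2, 0], [2, 2, 2]]
CA^2 = [[4, 4, 0], [4, 4, -2]]
Observability matrix O = [C; CA; CA^2] = [[1, 1, 0], [1, 1, -2], [2, 2, 0], [2, 2, 2], [4, 4, 0], [4, 4, -2]]
The columns c1, c2, c3 of O are linearly dependent: -c1 + c2 = 0 (check each entry), so rank(O) ≤ 2.
The 2×2 minor from rows 1, 2, columns 1, 3 is 1·(-2) - 0·1 = -2 - 0 = -2 ≠ 0, so rank(O) = 2.
rank(O) = 2 < n = 3, so the pair (A, C) is not completely observable.

2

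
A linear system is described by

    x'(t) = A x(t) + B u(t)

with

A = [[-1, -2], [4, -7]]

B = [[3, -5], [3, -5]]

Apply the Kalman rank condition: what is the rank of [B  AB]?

AB = [[-9, 15], [-9, 15]]
Controllability matrix C = [B  AB] = [[3, -5, -9, 15], [3, -5, -9, 15]]
Every column of C is a scalar multiple of column 1 = [3, 3] (multipliers 1, -5/3, -3, 5), so the columns span a one-dimensional space.
C ≠ 0, hence rank(C) = 1.
rank(C) = 1 < n = 2, so the pair (A, B) is not completely controllable.

1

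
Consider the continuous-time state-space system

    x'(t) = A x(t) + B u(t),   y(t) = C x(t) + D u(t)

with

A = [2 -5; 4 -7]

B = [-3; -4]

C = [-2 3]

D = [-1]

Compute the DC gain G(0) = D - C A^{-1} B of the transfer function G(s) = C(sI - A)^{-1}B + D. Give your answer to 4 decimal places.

G(0) = C(-A)^{-1}B + D = -C A^{-1} B + D.
det A = 6, so A^{-1} = (1/6)·adj(A) = [[-7/6, 5/6], [-2/3, 1/3]]
A^{-1} B = [1/6, 2/3]^T
C A^{-1} B = 5/3
G(0) = D - C A^{-1} B = -1 - (5/3) = -8/3 ≈ -2.6667

-2.6667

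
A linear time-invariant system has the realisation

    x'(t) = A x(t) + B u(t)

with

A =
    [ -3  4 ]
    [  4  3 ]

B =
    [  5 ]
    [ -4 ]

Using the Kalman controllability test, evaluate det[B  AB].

AB = [[-31], [8]]
Controllability matrix C = [B  AB] = [[5, -31], [-4, 8]]
det(C) = 5·8 - (-31)·(-4) = 40 - 124 = -84
Since det(C) ≠ 0, rank(C) = 2 and the system is completely controllable.

-84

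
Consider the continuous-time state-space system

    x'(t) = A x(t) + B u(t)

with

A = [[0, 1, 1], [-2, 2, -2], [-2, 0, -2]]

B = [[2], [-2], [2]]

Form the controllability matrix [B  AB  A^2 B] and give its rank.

AB = [[0], [-12], [-8]]
A^2B = [[-20], [-8], [16]]
Controllability matrix C = [B  AB  A^2B] = [[2, 0, -20], [-2, -12, -8], [2, -8, 16]]
det(C) = 2·((-12)·16 - (-8)·(-8)) - 0·((-2)·16 - (-8)·2) + (-20)·((-2)·(-8) - (-12)·2) = 2·(-256) - 0·(-16) + (-20)·40 = -1312 ≠ 0, so rank(C) = 3.
rank(C) = 3 = n, so the pair (A, B) is completely controllable.

3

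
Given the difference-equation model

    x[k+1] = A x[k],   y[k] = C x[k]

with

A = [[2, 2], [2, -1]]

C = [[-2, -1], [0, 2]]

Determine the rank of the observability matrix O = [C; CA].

2

CA = [[-6, -3], [4, -2]]
Observability matrix O = [C; CA] = [[-2, -1], [0, 2], [-6, -3], [4, -2]]
Take the 2×2 submatrix of O formed by rows 1, 2: [[-2, -1], [0, 2]]. Its determinant is (-2)·2 - (-1)·0 = -4 - 0 = -4 ≠ 0.
So rank(O) ≥ 2; since O has 2 columns, rank(O) = 2.
rank(O) = 2 = n, so the pair (A, C) is completely observable.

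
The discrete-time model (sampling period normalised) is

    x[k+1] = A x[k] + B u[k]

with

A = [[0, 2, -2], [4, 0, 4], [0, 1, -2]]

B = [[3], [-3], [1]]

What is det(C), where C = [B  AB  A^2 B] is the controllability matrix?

AB = [[-8], [16], [-5]]
A^2B = [[42], [-52], [26]]
Controllability matrix C = [B  AB  A^2B] = [[3, -8, 42], [-3, 16, -52], [1, -5, 26]]
Expanding along the first row, det(C) = 3·(16·26 - (-52)·(-5)) - (-8)·((-3)·26 - (-52)·1) + 42·((-3)·(-5) - 16·1) = 3·156 - (-8)·(-26) + 42·(-1) = 218
Since det(C) ≠ 0, rank(C) = 3 and the system is completely controllable.

218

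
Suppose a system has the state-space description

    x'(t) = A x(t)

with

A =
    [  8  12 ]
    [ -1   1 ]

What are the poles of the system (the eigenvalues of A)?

det(sI - A) = s^2 - (tr A)s + det A, with tr A = 8 + 1 = 9 and det A = 8·1 - 12·(-1) = 8 - (-12) = 20.
So p(s) = det(sI - A) = s^2 - 9s + 20.
Factor s^2 - 9s + 20: two numbers with sum 9 and product 20 are 5 and 4, so s^2 - 9s + 20 = (s - 5)(s - 4).
Hence p(s) = (s - 5) (s - 4), with roots 4, 5.
At least one eigenvalue has non-negative real part, so the system is not asymptotically stable.

4, 5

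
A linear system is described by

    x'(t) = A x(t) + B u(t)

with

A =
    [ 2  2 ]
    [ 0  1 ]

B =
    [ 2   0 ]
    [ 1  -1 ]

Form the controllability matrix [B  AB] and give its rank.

2

AB = [[6, -2], [1, -1]]
Controllability matrix C = [B  AB] = [[2, 0, 6, -2], [1, -1, 1, -1]]
Take the 2×2 submatrix of C formed by columns 1, 2: [[2, 0], [1, -1]]. Its determinant is 2·(-1) - 0·1 = -2 - 0 = -2 ≠ 0.
So rank(C) ≥ 2; since C has 2 rows, rank(C) = 2.
rank(C) = 2 = n, so the pair (A, B) is completely controllable.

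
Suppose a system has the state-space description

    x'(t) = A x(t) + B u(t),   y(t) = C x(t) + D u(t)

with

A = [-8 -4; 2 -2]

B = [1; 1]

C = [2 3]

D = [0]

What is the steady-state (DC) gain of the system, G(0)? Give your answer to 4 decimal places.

G(0) = C(-A)^{-1}B + D = -C A^{-1} B + D.
det A = 24, so A^{-1} = (1/24)·adj(A) = [[-1/12, 1/6], [-1/12, -1/3]]
A^{-1} B = [1/12, -5/12]^T
C A^{-1} B = -13/12
G(0) = D - C A^{-1} B = 0 - (-13/12) = 13/12 ≈ 1.0833

1.0833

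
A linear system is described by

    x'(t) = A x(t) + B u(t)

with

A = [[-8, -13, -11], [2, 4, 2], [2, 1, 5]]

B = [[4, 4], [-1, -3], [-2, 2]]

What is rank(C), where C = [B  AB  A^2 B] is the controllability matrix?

AB = [[3, -15], [0, 0], [-3, 15]]
A^2B = [[9, -45], [0, 0], [-9, 45]]
Controllability matrix C = [B  AB  A^2B] = [[4, 4, 3, -15, 9, -45], [-1, -3, 0, 0, 0, 0], [-2, 2, -3, 15, -9, 45]]
The rows r1, r2, r3 of C are linearly dependent: r1 + 2·r2 + r3 = 0 (check each entry), so rank(C) ≤ 2.
The 2×2 minor from rows 1, 2, columns 1, 2 is 4·(-3) - 4·(-1) = -12 - (-4) = -8 ≠ 0, so rank(C) = 2.
rank(C) = 2 < n = 3, so the pair (A, B) is not completely controllable.

2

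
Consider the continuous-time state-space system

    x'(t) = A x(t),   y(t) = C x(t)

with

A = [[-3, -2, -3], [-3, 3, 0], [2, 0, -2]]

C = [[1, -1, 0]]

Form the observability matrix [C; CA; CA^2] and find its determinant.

-48

CA = [[0, -5, -3]]
CA^2 = [[9, -15, 6]]
Observability matrix O = [C; CA; CA^2] = [[1, -1, 0], [0, -5, -3], [9, -15, 6]]
Expanding along the first row, det(O) = 1·((-5)·6 - (-3)·(-15)) - (-1)·(0·6 - (-3)·9) + 0·(0·(-15) - (-5)·9) = 1·(-75) - (-1)·27 + 0·45 = -48
Since det(O) ≠ 0, rank(O) = 3 and the system is completely observable.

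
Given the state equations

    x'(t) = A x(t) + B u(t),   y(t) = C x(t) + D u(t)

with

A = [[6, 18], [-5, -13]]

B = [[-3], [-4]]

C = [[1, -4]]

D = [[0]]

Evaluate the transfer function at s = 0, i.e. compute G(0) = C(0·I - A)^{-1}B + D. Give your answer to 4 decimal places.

-22.2500

G(0) = C(-A)^{-1}B + D = -C A^{-1} B + D.
det A = 12, so A^{-1} = (1/12)·adj(A) = [[-13/12, -3/2], [5/12, 1/2]]
A^{-1} B = [37/4, -13/4]^T
C A^{-1} B = 89/4
G(0) = D - C A^{-1} B = 0 - (89/4) = -89/4 ≈ -22.2500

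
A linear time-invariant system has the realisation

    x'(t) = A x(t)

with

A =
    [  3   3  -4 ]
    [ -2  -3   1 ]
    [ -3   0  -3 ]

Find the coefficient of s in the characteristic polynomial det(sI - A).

-15

Expand det(sI - A) for the 3×3 matrix.
p(s) = s^3 + 3s^2 - 15s - 36.
(Check: constant term = det(-A) = (-1)^3 det A = -36; coefficient of s^2 = -tr A = 3.)
The coefficient of s is -15.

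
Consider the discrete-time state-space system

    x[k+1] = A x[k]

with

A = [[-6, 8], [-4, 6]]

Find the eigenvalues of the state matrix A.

-2, 2

det(zI - A) = z^2 - (tr A)z + det A, with tr A = (-6) + 6 = 0 and det A = (-6)·6 - 8·(-4) = -36 - (-32) = -4.
So p(z) = det(zI - A) = z^2 - 4.
Factor z^2 - 4: two numbers with sum 0 and product -4 are 2 and -2, so z^2 - 4 = (z - 2)(z + 2).
Hence p(z) = (z - 2) (z + 2), with roots -2, 2.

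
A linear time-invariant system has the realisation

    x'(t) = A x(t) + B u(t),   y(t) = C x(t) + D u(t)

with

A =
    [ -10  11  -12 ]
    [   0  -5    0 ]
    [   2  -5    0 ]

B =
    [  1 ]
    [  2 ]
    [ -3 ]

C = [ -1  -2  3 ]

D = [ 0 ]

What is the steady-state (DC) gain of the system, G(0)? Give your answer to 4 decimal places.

G(0) = C(-A)^{-1}B + D = -C A^{-1} B + D.
det A = -120, so A^{-1} = (1/-120)·adj(A) = [[0, -1/2, 1/2], [0, -1/5, 0], [-1/12, 7/30, -5/12]]
A^{-1} B = [-5/2, -2/5, 49/30]^T
C A^{-1} B = 41/5
G(0) = D - C A^{-1} B = 0 - (41/5) = -41/5 ≈ -8.2000

-8.2000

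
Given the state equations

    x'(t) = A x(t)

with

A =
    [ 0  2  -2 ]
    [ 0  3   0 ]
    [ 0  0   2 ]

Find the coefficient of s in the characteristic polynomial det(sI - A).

6

Expand det(sI - A) for the 3×3 matrix.
p(s) = s^3 - 5s^2 + 6s.
(Check: constant term = det(-A) = (-1)^3 det A = 0; coefficient of s^2 = -tr A = -5.)
The coefficient of s is 6.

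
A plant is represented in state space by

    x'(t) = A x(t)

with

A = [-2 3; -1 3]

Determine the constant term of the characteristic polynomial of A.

For a 2×2 matrix, det(sI - A) = s^2 - (tr A)s + det A.
tr A = 1, det A = -3.
So p(s) = s^2 - s - 3.
The constant term is -3.

-3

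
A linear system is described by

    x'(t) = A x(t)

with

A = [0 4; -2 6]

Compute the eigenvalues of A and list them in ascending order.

2, 4

det(sI - A) = s^2 - (tr A)s + det A, with tr A = 0 + 6 = 6 and det A = 0·6 - 4·(-2) = 0 - (-8) = 8.
So p(s) = det(sI - A) = s^2 - 6s + 8.
Factor s^2 - 6s + 8: two numbers with sum 6 and product 8 are 4 and 2, so s^2 - 6s + 8 = (s - 4)(s - 2).
Hence p(s) = (s - 4) (s - 2), with roots 2, 4.
At least one eigenvalue has non-negative real part, so the system is not asymptotically stable.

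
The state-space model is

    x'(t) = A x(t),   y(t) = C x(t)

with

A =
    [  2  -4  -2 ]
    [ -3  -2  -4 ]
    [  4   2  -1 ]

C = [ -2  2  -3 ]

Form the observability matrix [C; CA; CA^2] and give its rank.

CA = [[-22, -2, -1]]
CA^2 = [[-42, 90, 53]]
Observability matrix O = [C; CA; CA^2] = [[-2, 2, -3], [-22, -2, -1], [-42, 90, 53]]
det(O) = (-2)·((-2)·53 - (-1)·90) - 2·((-22)·53 - (-1)·(-42)) + (-3)·((-22)·90 - (-2)·(-42)) = (-2)·(-16) - 2·(-1208) + (-3)·(-2064) = 8640 ≠ 0, so rank(O) = 3.
rank(O) = 3 = n, so the pair (A, C) is completely observable.

3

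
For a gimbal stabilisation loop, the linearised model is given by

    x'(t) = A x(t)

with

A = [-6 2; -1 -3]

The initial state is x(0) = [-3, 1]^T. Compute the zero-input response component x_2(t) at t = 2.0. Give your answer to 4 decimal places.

det(sI - A) = s^2 - (tr A)s + det A, with tr A = (-6) + (-3) = -9 and det A = (-6)·(-3) - 2·(-1) = 18 - (-2) = 20.
So p(s) = det(sI - A) = s^2 + 9s + 20.
Factor s^2 + 9s + 20: two numbers with sum -9 and product 20 are -4 and -5, so s^2 + 9s + 20 = (s + 4)(s + 5).
Hence p(s) = (s + 4) (s + 5), with roots -5, -4.
The eigenvalues -5, -4 are distinct and real, so A is diagonalisable and x(t) = e^{At} x(0) = V diag(e^{λ_i t}) V^{-1} x(0), where the columns of V are the eigenvectors.
λ = -5: A - (-5)I = [[-1, 2], [-1, 2]]. Row 1 gives (-1)·v1 + 2·v2 = 0, so take v_1 = [2, 1]^T.
λ = -4: A - (-4)I = [[-2, 2], [-1, 1]]. Row 1 gives (-2)·v1 + 2·v2 = 0, so take v_2 = [1, 1]^T.
V = [v_1 v_2] = [[2, 1], [1, 1]] has det V = 1, so V^{-1} = adj(V)/det V = [[1, -1], [-1, 2]].
Modal coordinates z(0) = V^{-1} x(0): 1·(-3) + (-1)·1 = -4; (-1)·(-3) + 2·1 = 5; so z(0) = [-4, 5]^T.
x_2(t) = Σ_i (v_i)_2 · z_i(0) · e^{λ_i t} (row 2 of V times the modal terms).
x_2(2.0) = 1·(-4)·e^{-5·2.0} + 1·5·e^{-4·2.0} = (-4)·0.000045 + 5·0.000335 = 0.0015.

0.0015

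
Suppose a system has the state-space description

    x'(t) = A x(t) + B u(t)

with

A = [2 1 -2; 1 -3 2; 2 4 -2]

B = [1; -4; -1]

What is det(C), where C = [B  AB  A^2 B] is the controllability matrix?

AB = [[0], [11], [-12]]
A^2B = [[35], [-57], [68]]
Controllability matrix C = [B  AB  A^2B] = [[1, 0, 35], [-4, 11, -57], [-1, -12, 68]]
Expanding along the first row, det(C) = 1·(11·68 - (-57)·(-12)) - 0·((-4)·68 - (-57)·(-1)) + 35·((-4)·(-12) - 11·(-1)) = 1·64 - 0·(-329) + 35·59 = 2129
Since det(C) ≠ 0, rank(C) = 3 and the system is completely controllable.

2129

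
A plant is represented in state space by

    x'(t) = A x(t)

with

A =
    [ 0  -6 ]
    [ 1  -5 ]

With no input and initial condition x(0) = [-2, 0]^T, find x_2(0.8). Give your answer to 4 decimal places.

-0.2224

det(sI - A) = s^2 - (tr A)s + det A, with tr A = 0 + (-5) = -5 and det A = 0·(-5) - (-6)·1 = 0 - (-6) = 6.
So p(s) = det(sI - A) = s^2 + 5s + 6.
Factor s^2 + 5s + 6: two numbers with sum -5 and product 6 are -2 and -3, so s^2 + 5s + 6 = (s + 2)(s + 3).
Hence p(s) = (s + 2) (s + 3), with roots -3, -2.
The eigenvalues -3, -2 are distinct and real, so A is diagonalisable and x(t) = e^{At} x(0) = V diag(e^{λ_i t}) V^{-1} x(0), where the columns of V are the eigenvectors.
λ = -3: A - (-3)I = [[3, -6], [1, -2]]. Row 1 gives 3·v1 + (-6)·v2 = 0, so take v_1 = [2, 1]^T.
λ = -2: A - (-2)I = [[2, -6], [1, -3]]. Row 1 gives 2·v1 + (-6)·v2 = 0, so take v_2 = [-3, -1]^T.
V = [v_1 v_2] = [[2, -3], [1, -1]] has det V = 1, so V^{-1} = adj(V)/det V = [[-1, 3], [-1, 2]].
Modal coordinates z(0) = V^{-1} x(0): (-1)·(-2) + 3·0 = 2; (-1)·(-2) + 2·0 = 2; so z(0) = [2, 2]^T.
x_2(t) = Σ_i (v_i)_2 · z_i(0) · e^{λ_i t} (row 2 of V times the modal terms).
x_2(0.8) = 1·2·e^{-3·0.8} + (-1)·2·e^{-2·0.8} = 2·0.090718 + (-2)·0.201897 = -0.2224.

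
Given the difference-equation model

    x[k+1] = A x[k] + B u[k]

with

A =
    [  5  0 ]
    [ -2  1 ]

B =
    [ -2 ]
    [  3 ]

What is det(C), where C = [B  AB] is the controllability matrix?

16

AB = [[-10], [7]]
Controllability matrix C = [B  AB] = [[-2, -10], [3, 7]]
det(C) = (-2)·7 - (-10)·3 = -14 - (-30) = 16
Since det(C) ≠ 0, rank(C) = 2 and the system is completely controllable.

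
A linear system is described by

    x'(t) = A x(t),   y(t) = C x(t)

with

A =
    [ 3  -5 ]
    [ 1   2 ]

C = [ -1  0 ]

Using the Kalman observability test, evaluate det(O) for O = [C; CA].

-5

CA = [[-3, 5]]
Observability matrix O = [C; CA] = [[-1, 0], [-3, 5]]
det(O) = (-1)·5 - 0·(-3) = -5 - 0 = -5
Since det(O) ≠ 0, rank(O) = 2 and the system is completely observable.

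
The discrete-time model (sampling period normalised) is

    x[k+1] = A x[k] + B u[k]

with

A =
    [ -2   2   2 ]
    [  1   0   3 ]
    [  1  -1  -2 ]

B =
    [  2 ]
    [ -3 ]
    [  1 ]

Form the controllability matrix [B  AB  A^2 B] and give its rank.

AB = [[-8], [5], [3]]
A^2B = [[32], [1], [-19]]
Controllability matrix C = [B  AB  A^2B] = [[2, -8, 32], [-3, 5, 1], [1, 3, -19]]
det(C) = 2·(5·(-19) - 1·3) - (-8)·((-3)·(-19) - 1·1) + 32·((-3)·3 - 5·1) = 2·(-98) - (-8)·56 + 32·(-14) = -196 ≠ 0, so rank(C) = 3.
rank(C) = 3 = n, so the pair (A, B) is completely controllable.

3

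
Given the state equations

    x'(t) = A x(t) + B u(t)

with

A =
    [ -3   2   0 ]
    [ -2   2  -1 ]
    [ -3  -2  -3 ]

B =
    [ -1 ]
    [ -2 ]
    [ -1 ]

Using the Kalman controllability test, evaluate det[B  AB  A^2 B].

-106

AB = [[-1], [-1], [10]]
A^2B = [[1], [-10], [-25]]
Controllability matrix C = [B  AB  A^2B] = [[-1, -1, 1], [-2, -1, -10], [-1, 10, -25]]
Expanding along the first row, det(C) = (-1)·((-1)·(-25) - (-10)·10) - (-1)·((-2)·(-25) - (-10)·(-1)) + 1·((-2)·10 - (-1)·(-1)) = (-1)·125 - (-1)·40 + 1·(-21) = -106
Since det(C) ≠ 0, rank(C) = 3 and the system is completely controllable.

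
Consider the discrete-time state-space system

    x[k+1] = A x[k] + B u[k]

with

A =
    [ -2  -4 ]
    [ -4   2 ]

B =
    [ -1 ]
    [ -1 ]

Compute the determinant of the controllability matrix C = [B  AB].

AB = [[6], [2]]
Controllability matrix C = [B  AB] = [[-1, 6], [-1, 2]]
det(C) = (-1)·2 - 6·(-1) = -2 - (-6) = 4
Since det(C) ≠ 0, rank(C) = 2 and the system is completely controllable.

4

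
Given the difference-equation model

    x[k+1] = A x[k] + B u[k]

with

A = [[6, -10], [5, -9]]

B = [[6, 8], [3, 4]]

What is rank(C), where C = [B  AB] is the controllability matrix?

AB = [[6, 8], [3, 4]]
Controllability matrix C = [B  AB] = [[6, 8, 6, 8], [3, 4, 3, 4]]
Every column of C is a scalar multiple of column 1 = [6, 3] (multipliers 1, 4/3, 1, 4/3), so the columns span a one-dimensional space.
C ≠ 0, hence rank(C) = 1.
rank(C) = 1 < n = 2, so the pair (A, B) is not completely controllable.

1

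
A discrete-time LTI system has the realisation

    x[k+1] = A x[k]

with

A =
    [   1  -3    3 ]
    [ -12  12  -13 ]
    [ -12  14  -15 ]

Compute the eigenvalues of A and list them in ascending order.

det(zI - A) = z^3 - (tr A)z^2 + (M11 + M22 + M33)z - det A, where Mii is the 2×2 principal minor of A obtained by deleting row i and column i.
tr A = 1 + 12 + (-15) = -2; M11 = 12·(-15) - (-13)·14 = -180 - (-182) = 2; M22 = 1·(-15) - 3·(-12) = -15 - (-36) = 21; M33 = 1·12 - (-3)·(-12) = 12 - 36 = -24; sum of minors = -1.
det A = 1·(12·(-15) - (-13)·14) - (-3)·((-12)·(-15) - (-13)·(-12)) + 3·((-12)·14 - 12·(-12)) = 1·2 - (-3)·24 + 3·(-24) = 2.
So p(z) = det(zI - A) = z^3 + 2z^2 - z - 2.
Rational-root test: any integer root divides -2. Testing small divisors, z = -1 works: p(-1) = -1 + 2 + 1 + (-2) = 0, so (z + 1) is a factor.
Dividing, p(z) = (z + 1)(z^2 + z - 2).
Factor z^2 + z - 2: two numbers with sum -1 and product -2 are 1 and -2, so z^2 + z - 2 = (z - 1)(z + 2).
Hence p(z) = (z - 1) (z + 1) (z + 2), with roots -2, -1, 1.

-2, -1, 1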